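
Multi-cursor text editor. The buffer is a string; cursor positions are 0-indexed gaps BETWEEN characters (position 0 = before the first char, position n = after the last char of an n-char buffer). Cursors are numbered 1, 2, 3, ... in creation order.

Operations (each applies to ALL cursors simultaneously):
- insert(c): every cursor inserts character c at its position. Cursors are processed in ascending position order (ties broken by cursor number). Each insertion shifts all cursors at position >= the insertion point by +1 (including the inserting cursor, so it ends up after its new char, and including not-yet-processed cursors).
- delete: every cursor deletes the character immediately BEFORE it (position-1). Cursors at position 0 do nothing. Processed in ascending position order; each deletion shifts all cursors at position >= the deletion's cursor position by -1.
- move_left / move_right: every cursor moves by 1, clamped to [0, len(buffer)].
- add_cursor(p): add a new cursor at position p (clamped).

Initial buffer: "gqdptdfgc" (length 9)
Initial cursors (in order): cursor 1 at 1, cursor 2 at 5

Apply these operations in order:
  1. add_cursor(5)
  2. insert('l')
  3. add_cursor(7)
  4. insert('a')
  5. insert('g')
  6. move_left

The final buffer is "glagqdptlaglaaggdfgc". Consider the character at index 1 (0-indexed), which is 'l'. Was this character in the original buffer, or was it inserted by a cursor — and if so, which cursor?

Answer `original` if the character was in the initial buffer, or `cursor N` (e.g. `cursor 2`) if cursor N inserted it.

After op 1 (add_cursor(5)): buffer="gqdptdfgc" (len 9), cursors c1@1 c2@5 c3@5, authorship .........
After op 2 (insert('l')): buffer="glqdptlldfgc" (len 12), cursors c1@2 c2@8 c3@8, authorship .1....23....
After op 3 (add_cursor(7)): buffer="glqdptlldfgc" (len 12), cursors c1@2 c4@7 c2@8 c3@8, authorship .1....23....
After op 4 (insert('a')): buffer="glaqdptlalaadfgc" (len 16), cursors c1@3 c4@9 c2@12 c3@12, authorship .11....24323....
After op 5 (insert('g')): buffer="glagqdptlaglaaggdfgc" (len 20), cursors c1@4 c4@11 c2@16 c3@16, authorship .111....24432323....
After op 6 (move_left): buffer="glagqdptlaglaaggdfgc" (len 20), cursors c1@3 c4@10 c2@15 c3@15, authorship .111....24432323....
Authorship (.=original, N=cursor N): . 1 1 1 . . . . 2 4 4 3 2 3 2 3 . . . .
Index 1: author = 1

Answer: cursor 1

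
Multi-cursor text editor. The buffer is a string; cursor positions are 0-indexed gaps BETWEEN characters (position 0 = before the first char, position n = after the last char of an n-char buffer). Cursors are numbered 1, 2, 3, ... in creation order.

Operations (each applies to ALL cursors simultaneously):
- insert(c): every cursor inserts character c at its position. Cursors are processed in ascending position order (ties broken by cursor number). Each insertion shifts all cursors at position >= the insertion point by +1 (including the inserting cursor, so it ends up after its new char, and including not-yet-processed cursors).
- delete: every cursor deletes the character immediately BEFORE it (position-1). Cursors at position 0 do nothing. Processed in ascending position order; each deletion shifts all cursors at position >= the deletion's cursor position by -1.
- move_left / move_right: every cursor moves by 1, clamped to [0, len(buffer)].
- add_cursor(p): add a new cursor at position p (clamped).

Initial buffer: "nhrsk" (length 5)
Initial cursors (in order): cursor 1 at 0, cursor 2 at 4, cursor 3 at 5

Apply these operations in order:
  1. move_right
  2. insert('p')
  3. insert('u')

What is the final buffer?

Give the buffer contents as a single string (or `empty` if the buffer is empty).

Answer: npuhrskppuu

Derivation:
After op 1 (move_right): buffer="nhrsk" (len 5), cursors c1@1 c2@5 c3@5, authorship .....
After op 2 (insert('p')): buffer="nphrskpp" (len 8), cursors c1@2 c2@8 c3@8, authorship .1....23
After op 3 (insert('u')): buffer="npuhrskppuu" (len 11), cursors c1@3 c2@11 c3@11, authorship .11....2323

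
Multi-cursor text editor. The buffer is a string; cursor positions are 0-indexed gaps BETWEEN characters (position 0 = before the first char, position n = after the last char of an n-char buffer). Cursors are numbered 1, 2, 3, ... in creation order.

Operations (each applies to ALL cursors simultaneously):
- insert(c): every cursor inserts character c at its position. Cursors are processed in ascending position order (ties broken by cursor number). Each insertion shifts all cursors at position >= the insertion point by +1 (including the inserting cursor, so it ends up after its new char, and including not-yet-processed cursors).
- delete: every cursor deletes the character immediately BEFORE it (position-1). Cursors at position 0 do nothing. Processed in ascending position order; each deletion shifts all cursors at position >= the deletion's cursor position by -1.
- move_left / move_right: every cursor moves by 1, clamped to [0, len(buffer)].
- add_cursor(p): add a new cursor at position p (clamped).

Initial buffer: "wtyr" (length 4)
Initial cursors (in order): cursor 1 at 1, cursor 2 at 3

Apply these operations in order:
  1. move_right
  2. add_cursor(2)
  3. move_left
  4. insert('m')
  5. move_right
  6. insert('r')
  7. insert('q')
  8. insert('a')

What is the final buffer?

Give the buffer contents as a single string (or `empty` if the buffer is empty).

After op 1 (move_right): buffer="wtyr" (len 4), cursors c1@2 c2@4, authorship ....
After op 2 (add_cursor(2)): buffer="wtyr" (len 4), cursors c1@2 c3@2 c2@4, authorship ....
After op 3 (move_left): buffer="wtyr" (len 4), cursors c1@1 c3@1 c2@3, authorship ....
After op 4 (insert('m')): buffer="wmmtymr" (len 7), cursors c1@3 c3@3 c2@6, authorship .13..2.
After op 5 (move_right): buffer="wmmtymr" (len 7), cursors c1@4 c3@4 c2@7, authorship .13..2.
After op 6 (insert('r')): buffer="wmmtrrymrr" (len 10), cursors c1@6 c3@6 c2@10, authorship .13.13.2.2
After op 7 (insert('q')): buffer="wmmtrrqqymrrq" (len 13), cursors c1@8 c3@8 c2@13, authorship .13.1313.2.22
After op 8 (insert('a')): buffer="wmmtrrqqaaymrrqa" (len 16), cursors c1@10 c3@10 c2@16, authorship .13.131313.2.222

Answer: wmmtrrqqaaymrrqa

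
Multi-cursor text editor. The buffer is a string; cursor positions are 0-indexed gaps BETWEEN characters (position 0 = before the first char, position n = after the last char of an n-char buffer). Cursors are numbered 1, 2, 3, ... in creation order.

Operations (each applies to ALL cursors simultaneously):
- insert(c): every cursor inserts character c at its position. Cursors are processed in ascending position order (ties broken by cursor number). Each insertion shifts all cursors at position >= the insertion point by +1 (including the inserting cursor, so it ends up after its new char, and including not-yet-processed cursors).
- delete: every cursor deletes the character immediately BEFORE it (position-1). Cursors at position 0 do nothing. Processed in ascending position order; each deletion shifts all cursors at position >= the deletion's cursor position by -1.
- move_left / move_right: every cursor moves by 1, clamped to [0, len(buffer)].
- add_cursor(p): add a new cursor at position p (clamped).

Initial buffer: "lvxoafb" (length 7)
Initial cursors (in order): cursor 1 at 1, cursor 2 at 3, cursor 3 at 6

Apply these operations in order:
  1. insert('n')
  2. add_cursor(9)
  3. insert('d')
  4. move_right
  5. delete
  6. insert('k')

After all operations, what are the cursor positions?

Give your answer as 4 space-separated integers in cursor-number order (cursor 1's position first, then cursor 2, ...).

After op 1 (insert('n')): buffer="lnvxnoafnb" (len 10), cursors c1@2 c2@5 c3@9, authorship .1..2...3.
After op 2 (add_cursor(9)): buffer="lnvxnoafnb" (len 10), cursors c1@2 c2@5 c3@9 c4@9, authorship .1..2...3.
After op 3 (insert('d')): buffer="lndvxndoafnddb" (len 14), cursors c1@3 c2@7 c3@13 c4@13, authorship .11..22...334.
After op 4 (move_right): buffer="lndvxndoafnddb" (len 14), cursors c1@4 c2@8 c3@14 c4@14, authorship .11..22...334.
After op 5 (delete): buffer="lndxndafnd" (len 10), cursors c1@3 c2@6 c3@10 c4@10, authorship .11.22..33
After op 6 (insert('k')): buffer="lndkxndkafndkk" (len 14), cursors c1@4 c2@8 c3@14 c4@14, authorship .111.222..3334

Answer: 4 8 14 14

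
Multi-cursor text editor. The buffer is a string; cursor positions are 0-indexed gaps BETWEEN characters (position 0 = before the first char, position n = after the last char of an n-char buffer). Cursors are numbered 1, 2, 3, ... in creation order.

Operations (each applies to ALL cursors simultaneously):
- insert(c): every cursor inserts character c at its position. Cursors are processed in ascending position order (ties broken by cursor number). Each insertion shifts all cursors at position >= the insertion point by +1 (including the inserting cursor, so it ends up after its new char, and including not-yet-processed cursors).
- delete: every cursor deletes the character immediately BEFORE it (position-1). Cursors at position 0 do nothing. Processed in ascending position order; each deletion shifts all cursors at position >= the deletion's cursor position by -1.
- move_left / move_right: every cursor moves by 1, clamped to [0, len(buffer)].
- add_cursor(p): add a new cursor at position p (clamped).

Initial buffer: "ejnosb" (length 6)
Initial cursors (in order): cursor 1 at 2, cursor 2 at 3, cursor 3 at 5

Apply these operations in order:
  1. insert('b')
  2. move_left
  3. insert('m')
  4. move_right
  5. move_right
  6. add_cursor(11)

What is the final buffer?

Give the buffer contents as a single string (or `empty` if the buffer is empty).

Answer: ejmbnmbosmbb

Derivation:
After op 1 (insert('b')): buffer="ejbnbosbb" (len 9), cursors c1@3 c2@5 c3@8, authorship ..1.2..3.
After op 2 (move_left): buffer="ejbnbosbb" (len 9), cursors c1@2 c2@4 c3@7, authorship ..1.2..3.
After op 3 (insert('m')): buffer="ejmbnmbosmbb" (len 12), cursors c1@3 c2@6 c3@10, authorship ..11.22..33.
After op 4 (move_right): buffer="ejmbnmbosmbb" (len 12), cursors c1@4 c2@7 c3@11, authorship ..11.22..33.
After op 5 (move_right): buffer="ejmbnmbosmbb" (len 12), cursors c1@5 c2@8 c3@12, authorship ..11.22..33.
After op 6 (add_cursor(11)): buffer="ejmbnmbosmbb" (len 12), cursors c1@5 c2@8 c4@11 c3@12, authorship ..11.22..33.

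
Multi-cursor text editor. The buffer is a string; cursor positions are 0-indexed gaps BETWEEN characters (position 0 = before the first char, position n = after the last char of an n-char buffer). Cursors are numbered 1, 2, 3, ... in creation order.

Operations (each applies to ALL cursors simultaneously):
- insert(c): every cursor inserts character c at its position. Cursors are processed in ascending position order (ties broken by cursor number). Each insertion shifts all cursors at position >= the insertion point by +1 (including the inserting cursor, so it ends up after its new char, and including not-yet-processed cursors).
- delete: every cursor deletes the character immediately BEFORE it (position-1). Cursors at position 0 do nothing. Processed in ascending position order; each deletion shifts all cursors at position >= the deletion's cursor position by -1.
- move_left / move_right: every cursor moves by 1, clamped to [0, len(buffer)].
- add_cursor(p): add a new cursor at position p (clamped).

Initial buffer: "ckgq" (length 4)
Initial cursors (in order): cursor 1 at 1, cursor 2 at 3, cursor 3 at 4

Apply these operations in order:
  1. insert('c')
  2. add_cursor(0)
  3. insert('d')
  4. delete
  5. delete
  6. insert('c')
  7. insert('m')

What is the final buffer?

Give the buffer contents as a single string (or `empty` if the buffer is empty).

Answer: cmccmkgcmqcm

Derivation:
After op 1 (insert('c')): buffer="cckgcqc" (len 7), cursors c1@2 c2@5 c3@7, authorship .1..2.3
After op 2 (add_cursor(0)): buffer="cckgcqc" (len 7), cursors c4@0 c1@2 c2@5 c3@7, authorship .1..2.3
After op 3 (insert('d')): buffer="dccdkgcdqcd" (len 11), cursors c4@1 c1@4 c2@8 c3@11, authorship 4.11..22.33
After op 4 (delete): buffer="cckgcqc" (len 7), cursors c4@0 c1@2 c2@5 c3@7, authorship .1..2.3
After op 5 (delete): buffer="ckgq" (len 4), cursors c4@0 c1@1 c2@3 c3@4, authorship ....
After op 6 (insert('c')): buffer="ccckgcqc" (len 8), cursors c4@1 c1@3 c2@6 c3@8, authorship 4.1..2.3
After op 7 (insert('m')): buffer="cmccmkgcmqcm" (len 12), cursors c4@2 c1@5 c2@9 c3@12, authorship 44.11..22.33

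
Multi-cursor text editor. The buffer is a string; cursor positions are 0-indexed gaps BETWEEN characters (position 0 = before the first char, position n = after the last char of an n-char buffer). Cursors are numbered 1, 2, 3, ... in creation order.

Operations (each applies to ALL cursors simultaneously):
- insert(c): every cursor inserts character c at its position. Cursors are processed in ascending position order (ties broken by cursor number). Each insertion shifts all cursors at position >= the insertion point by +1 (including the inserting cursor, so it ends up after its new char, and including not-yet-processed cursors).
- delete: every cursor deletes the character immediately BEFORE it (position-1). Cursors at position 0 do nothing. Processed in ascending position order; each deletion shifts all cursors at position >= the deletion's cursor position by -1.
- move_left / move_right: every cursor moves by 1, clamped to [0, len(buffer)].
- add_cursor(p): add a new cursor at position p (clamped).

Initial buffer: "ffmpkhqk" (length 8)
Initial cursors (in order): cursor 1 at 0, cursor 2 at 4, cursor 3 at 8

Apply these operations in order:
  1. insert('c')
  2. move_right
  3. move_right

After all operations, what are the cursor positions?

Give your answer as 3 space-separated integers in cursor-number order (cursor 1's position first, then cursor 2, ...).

Answer: 3 8 11

Derivation:
After op 1 (insert('c')): buffer="cffmpckhqkc" (len 11), cursors c1@1 c2@6 c3@11, authorship 1....2....3
After op 2 (move_right): buffer="cffmpckhqkc" (len 11), cursors c1@2 c2@7 c3@11, authorship 1....2....3
After op 3 (move_right): buffer="cffmpckhqkc" (len 11), cursors c1@3 c2@8 c3@11, authorship 1....2....3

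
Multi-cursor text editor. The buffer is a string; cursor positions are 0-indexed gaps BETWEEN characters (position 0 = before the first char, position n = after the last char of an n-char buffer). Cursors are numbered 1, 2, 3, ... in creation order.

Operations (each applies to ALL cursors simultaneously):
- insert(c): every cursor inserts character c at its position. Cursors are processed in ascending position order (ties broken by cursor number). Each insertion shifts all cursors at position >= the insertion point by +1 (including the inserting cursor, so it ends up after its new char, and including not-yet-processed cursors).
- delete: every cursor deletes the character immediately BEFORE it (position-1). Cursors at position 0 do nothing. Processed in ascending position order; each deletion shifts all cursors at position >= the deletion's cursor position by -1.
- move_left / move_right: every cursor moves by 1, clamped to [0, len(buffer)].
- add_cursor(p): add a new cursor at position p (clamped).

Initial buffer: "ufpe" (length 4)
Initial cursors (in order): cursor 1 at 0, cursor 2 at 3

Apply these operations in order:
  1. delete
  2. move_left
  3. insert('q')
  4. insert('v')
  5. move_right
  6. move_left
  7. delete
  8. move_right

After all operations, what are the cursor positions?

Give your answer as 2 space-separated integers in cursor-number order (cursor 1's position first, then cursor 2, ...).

After op 1 (delete): buffer="ufe" (len 3), cursors c1@0 c2@2, authorship ...
After op 2 (move_left): buffer="ufe" (len 3), cursors c1@0 c2@1, authorship ...
After op 3 (insert('q')): buffer="quqfe" (len 5), cursors c1@1 c2@3, authorship 1.2..
After op 4 (insert('v')): buffer="qvuqvfe" (len 7), cursors c1@2 c2@5, authorship 11.22..
After op 5 (move_right): buffer="qvuqvfe" (len 7), cursors c1@3 c2@6, authorship 11.22..
After op 6 (move_left): buffer="qvuqvfe" (len 7), cursors c1@2 c2@5, authorship 11.22..
After op 7 (delete): buffer="quqfe" (len 5), cursors c1@1 c2@3, authorship 1.2..
After op 8 (move_right): buffer="quqfe" (len 5), cursors c1@2 c2@4, authorship 1.2..

Answer: 2 4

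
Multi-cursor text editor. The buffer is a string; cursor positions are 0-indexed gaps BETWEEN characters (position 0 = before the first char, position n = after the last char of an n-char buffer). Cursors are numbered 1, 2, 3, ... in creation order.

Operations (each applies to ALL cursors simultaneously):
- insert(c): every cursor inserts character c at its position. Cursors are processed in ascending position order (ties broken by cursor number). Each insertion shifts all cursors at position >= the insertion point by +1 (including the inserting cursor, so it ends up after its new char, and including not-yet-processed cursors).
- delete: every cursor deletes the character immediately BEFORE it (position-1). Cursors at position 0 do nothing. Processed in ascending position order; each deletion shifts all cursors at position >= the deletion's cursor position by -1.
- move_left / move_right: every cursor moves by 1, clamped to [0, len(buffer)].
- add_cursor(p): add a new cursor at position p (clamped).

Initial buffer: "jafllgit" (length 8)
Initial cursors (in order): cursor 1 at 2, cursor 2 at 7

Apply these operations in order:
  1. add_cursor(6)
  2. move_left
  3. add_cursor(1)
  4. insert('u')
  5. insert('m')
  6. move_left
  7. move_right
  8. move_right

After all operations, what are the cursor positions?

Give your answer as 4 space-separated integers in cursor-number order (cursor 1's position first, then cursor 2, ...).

Answer: 6 15 12 6

Derivation:
After op 1 (add_cursor(6)): buffer="jafllgit" (len 8), cursors c1@2 c3@6 c2@7, authorship ........
After op 2 (move_left): buffer="jafllgit" (len 8), cursors c1@1 c3@5 c2@6, authorship ........
After op 3 (add_cursor(1)): buffer="jafllgit" (len 8), cursors c1@1 c4@1 c3@5 c2@6, authorship ........
After op 4 (insert('u')): buffer="juuaflluguit" (len 12), cursors c1@3 c4@3 c3@8 c2@10, authorship .14....3.2..
After op 5 (insert('m')): buffer="juummafllumgumit" (len 16), cursors c1@5 c4@5 c3@11 c2@14, authorship .1414....33.22..
After op 6 (move_left): buffer="juummafllumgumit" (len 16), cursors c1@4 c4@4 c3@10 c2@13, authorship .1414....33.22..
After op 7 (move_right): buffer="juummafllumgumit" (len 16), cursors c1@5 c4@5 c3@11 c2@14, authorship .1414....33.22..
After op 8 (move_right): buffer="juummafllumgumit" (len 16), cursors c1@6 c4@6 c3@12 c2@15, authorship .1414....33.22..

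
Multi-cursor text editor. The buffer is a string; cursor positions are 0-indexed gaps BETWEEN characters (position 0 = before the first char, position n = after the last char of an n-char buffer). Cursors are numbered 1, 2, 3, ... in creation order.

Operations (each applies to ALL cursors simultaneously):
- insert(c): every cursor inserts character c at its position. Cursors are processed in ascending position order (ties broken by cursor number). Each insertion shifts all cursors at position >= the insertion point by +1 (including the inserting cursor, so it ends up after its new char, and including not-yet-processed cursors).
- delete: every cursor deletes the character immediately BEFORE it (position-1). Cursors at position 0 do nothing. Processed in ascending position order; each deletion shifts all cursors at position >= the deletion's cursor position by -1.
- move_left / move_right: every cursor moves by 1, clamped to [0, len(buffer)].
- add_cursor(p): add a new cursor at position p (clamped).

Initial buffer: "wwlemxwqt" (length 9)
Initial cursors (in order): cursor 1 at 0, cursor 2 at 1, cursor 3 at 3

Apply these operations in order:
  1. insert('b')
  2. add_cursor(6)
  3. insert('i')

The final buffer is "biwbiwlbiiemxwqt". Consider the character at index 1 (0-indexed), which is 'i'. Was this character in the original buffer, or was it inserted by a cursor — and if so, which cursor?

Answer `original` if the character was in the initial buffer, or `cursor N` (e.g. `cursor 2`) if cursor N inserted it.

Answer: cursor 1

Derivation:
After op 1 (insert('b')): buffer="bwbwlbemxwqt" (len 12), cursors c1@1 c2@3 c3@6, authorship 1.2..3......
After op 2 (add_cursor(6)): buffer="bwbwlbemxwqt" (len 12), cursors c1@1 c2@3 c3@6 c4@6, authorship 1.2..3......
After op 3 (insert('i')): buffer="biwbiwlbiiemxwqt" (len 16), cursors c1@2 c2@5 c3@10 c4@10, authorship 11.22..334......
Authorship (.=original, N=cursor N): 1 1 . 2 2 . . 3 3 4 . . . . . .
Index 1: author = 1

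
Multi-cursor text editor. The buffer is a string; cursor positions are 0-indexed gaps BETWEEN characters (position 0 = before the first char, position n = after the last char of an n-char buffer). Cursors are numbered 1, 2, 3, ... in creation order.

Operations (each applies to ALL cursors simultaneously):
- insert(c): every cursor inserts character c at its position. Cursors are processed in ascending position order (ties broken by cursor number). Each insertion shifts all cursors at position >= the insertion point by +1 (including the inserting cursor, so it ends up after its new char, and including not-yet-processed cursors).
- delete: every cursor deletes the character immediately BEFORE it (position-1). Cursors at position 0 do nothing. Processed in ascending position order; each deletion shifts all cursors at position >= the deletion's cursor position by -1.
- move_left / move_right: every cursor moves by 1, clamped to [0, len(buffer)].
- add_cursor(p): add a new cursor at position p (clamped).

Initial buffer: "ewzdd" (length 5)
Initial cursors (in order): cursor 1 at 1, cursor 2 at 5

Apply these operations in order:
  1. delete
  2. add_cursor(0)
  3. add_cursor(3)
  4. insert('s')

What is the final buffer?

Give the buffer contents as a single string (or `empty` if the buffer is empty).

Answer: sswzdss

Derivation:
After op 1 (delete): buffer="wzd" (len 3), cursors c1@0 c2@3, authorship ...
After op 2 (add_cursor(0)): buffer="wzd" (len 3), cursors c1@0 c3@0 c2@3, authorship ...
After op 3 (add_cursor(3)): buffer="wzd" (len 3), cursors c1@0 c3@0 c2@3 c4@3, authorship ...
After op 4 (insert('s')): buffer="sswzdss" (len 7), cursors c1@2 c3@2 c2@7 c4@7, authorship 13...24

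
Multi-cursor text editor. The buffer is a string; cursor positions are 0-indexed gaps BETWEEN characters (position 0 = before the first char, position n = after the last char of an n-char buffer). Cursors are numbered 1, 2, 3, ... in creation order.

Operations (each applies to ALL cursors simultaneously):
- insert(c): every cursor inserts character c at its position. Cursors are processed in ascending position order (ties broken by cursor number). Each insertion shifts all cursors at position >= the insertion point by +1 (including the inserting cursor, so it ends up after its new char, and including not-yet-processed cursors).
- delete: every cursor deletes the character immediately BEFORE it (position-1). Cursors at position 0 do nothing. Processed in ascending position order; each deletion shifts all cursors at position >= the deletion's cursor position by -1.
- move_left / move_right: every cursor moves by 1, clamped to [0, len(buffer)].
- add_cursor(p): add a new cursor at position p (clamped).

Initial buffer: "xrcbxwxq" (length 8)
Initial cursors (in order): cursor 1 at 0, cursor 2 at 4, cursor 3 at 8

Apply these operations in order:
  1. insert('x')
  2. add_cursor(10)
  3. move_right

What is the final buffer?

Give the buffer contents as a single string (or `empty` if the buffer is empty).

After op 1 (insert('x')): buffer="xxrcbxxwxqx" (len 11), cursors c1@1 c2@6 c3@11, authorship 1....2....3
After op 2 (add_cursor(10)): buffer="xxrcbxxwxqx" (len 11), cursors c1@1 c2@6 c4@10 c3@11, authorship 1....2....3
After op 3 (move_right): buffer="xxrcbxxwxqx" (len 11), cursors c1@2 c2@7 c3@11 c4@11, authorship 1....2....3

Answer: xxrcbxxwxqx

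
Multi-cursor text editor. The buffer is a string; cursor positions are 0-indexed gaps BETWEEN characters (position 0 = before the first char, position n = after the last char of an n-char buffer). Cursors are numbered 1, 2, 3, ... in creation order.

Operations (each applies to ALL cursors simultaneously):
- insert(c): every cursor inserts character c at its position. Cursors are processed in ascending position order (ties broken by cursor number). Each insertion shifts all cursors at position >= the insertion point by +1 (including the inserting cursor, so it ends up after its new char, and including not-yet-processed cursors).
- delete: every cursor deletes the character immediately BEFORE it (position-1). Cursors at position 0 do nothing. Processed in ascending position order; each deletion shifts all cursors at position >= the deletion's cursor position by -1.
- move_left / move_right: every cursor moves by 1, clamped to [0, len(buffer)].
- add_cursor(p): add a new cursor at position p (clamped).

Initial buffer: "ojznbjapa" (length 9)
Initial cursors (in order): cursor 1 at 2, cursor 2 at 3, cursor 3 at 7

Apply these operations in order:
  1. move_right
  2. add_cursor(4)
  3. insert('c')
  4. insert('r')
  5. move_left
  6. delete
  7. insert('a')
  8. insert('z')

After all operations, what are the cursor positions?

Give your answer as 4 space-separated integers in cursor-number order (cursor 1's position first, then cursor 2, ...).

Answer: 5 12 19 12

Derivation:
After op 1 (move_right): buffer="ojznbjapa" (len 9), cursors c1@3 c2@4 c3@8, authorship .........
After op 2 (add_cursor(4)): buffer="ojznbjapa" (len 9), cursors c1@3 c2@4 c4@4 c3@8, authorship .........
After op 3 (insert('c')): buffer="ojzcnccbjapca" (len 13), cursors c1@4 c2@7 c4@7 c3@12, authorship ...1.24....3.
After op 4 (insert('r')): buffer="ojzcrnccrrbjapcra" (len 17), cursors c1@5 c2@10 c4@10 c3@16, authorship ...11.2424....33.
After op 5 (move_left): buffer="ojzcrnccrrbjapcra" (len 17), cursors c1@4 c2@9 c4@9 c3@15, authorship ...11.2424....33.
After op 6 (delete): buffer="ojzrncrbjapra" (len 13), cursors c1@3 c2@6 c4@6 c3@11, authorship ...1.24....3.
After op 7 (insert('a')): buffer="ojzarncaarbjapara" (len 17), cursors c1@4 c2@9 c4@9 c3@15, authorship ...11.2244....33.
After op 8 (insert('z')): buffer="ojzazrncaazzrbjapazra" (len 21), cursors c1@5 c2@12 c4@12 c3@19, authorship ...111.224244....333.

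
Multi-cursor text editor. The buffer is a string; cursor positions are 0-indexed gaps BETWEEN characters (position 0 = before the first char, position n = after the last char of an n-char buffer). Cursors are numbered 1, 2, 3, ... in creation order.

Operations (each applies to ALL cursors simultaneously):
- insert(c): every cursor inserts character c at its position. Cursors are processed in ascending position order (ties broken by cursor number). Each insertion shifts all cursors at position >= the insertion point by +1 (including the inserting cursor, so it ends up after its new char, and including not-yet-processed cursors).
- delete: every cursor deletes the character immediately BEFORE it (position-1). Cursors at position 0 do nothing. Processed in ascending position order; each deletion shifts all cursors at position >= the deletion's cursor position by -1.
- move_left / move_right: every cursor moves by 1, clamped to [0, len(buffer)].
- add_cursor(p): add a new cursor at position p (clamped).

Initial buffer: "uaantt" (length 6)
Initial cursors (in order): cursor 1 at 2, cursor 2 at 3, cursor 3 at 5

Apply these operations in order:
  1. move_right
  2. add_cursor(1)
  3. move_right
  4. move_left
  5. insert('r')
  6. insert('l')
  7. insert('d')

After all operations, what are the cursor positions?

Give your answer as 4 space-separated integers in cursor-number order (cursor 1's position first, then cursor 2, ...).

Answer: 9 13 17 4

Derivation:
After op 1 (move_right): buffer="uaantt" (len 6), cursors c1@3 c2@4 c3@6, authorship ......
After op 2 (add_cursor(1)): buffer="uaantt" (len 6), cursors c4@1 c1@3 c2@4 c3@6, authorship ......
After op 3 (move_right): buffer="uaantt" (len 6), cursors c4@2 c1@4 c2@5 c3@6, authorship ......
After op 4 (move_left): buffer="uaantt" (len 6), cursors c4@1 c1@3 c2@4 c3@5, authorship ......
After op 5 (insert('r')): buffer="uraarnrtrt" (len 10), cursors c4@2 c1@5 c2@7 c3@9, authorship .4..1.2.3.
After op 6 (insert('l')): buffer="urlaarlnrltrlt" (len 14), cursors c4@3 c1@7 c2@10 c3@13, authorship .44..11.22.33.
After op 7 (insert('d')): buffer="urldaarldnrldtrldt" (len 18), cursors c4@4 c1@9 c2@13 c3@17, authorship .444..111.222.333.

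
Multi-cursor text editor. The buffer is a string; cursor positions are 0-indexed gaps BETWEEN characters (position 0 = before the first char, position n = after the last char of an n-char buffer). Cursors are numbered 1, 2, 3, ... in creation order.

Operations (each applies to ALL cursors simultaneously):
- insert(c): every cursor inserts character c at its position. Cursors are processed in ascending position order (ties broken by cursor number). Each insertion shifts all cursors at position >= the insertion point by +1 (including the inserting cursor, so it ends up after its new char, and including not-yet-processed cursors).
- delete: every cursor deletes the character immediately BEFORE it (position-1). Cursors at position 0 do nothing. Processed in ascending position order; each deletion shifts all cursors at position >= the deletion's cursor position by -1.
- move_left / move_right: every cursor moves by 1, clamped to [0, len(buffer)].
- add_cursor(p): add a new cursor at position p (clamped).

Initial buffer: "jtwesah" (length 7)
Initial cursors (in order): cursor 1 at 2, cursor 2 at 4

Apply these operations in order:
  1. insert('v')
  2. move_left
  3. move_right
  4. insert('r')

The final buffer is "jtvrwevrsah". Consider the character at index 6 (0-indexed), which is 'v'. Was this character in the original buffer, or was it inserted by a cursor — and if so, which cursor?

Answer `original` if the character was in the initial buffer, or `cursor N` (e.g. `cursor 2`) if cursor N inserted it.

After op 1 (insert('v')): buffer="jtvwevsah" (len 9), cursors c1@3 c2@6, authorship ..1..2...
After op 2 (move_left): buffer="jtvwevsah" (len 9), cursors c1@2 c2@5, authorship ..1..2...
After op 3 (move_right): buffer="jtvwevsah" (len 9), cursors c1@3 c2@6, authorship ..1..2...
After op 4 (insert('r')): buffer="jtvrwevrsah" (len 11), cursors c1@4 c2@8, authorship ..11..22...
Authorship (.=original, N=cursor N): . . 1 1 . . 2 2 . . .
Index 6: author = 2

Answer: cursor 2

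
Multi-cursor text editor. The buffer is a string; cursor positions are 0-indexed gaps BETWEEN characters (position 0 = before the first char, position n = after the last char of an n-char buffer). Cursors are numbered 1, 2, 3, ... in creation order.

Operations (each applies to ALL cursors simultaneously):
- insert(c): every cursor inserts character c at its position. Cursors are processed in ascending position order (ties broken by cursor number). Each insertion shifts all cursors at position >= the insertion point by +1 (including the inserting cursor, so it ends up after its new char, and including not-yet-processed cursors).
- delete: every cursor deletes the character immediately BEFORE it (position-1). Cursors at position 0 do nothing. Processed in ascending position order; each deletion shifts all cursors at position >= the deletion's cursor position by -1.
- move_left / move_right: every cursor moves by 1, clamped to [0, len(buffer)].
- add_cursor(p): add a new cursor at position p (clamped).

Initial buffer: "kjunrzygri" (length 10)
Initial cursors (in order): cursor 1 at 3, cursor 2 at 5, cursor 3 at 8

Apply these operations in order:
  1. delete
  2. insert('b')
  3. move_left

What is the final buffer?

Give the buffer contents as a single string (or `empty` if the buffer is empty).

After op 1 (delete): buffer="kjnzyri" (len 7), cursors c1@2 c2@3 c3@5, authorship .......
After op 2 (insert('b')): buffer="kjbnbzybri" (len 10), cursors c1@3 c2@5 c3@8, authorship ..1.2..3..
After op 3 (move_left): buffer="kjbnbzybri" (len 10), cursors c1@2 c2@4 c3@7, authorship ..1.2..3..

Answer: kjbnbzybri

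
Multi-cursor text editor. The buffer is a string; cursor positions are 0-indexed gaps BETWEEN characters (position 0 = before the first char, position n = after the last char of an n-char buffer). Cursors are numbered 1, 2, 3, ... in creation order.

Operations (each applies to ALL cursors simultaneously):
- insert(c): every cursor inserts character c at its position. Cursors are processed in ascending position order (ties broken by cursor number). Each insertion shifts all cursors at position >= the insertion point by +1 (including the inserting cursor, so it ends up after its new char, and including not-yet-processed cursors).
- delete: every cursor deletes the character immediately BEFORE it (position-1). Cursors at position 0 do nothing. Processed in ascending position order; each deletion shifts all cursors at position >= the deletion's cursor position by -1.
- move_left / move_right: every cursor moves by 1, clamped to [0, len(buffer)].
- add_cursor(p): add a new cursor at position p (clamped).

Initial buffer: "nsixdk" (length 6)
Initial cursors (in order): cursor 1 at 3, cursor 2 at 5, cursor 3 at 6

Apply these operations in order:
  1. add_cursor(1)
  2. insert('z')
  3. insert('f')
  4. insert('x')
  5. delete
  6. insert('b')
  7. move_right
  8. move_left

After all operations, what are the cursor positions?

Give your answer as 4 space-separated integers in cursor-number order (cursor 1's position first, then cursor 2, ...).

After op 1 (add_cursor(1)): buffer="nsixdk" (len 6), cursors c4@1 c1@3 c2@5 c3@6, authorship ......
After op 2 (insert('z')): buffer="nzsizxdzkz" (len 10), cursors c4@2 c1@5 c2@8 c3@10, authorship .4..1..2.3
After op 3 (insert('f')): buffer="nzfsizfxdzfkzf" (len 14), cursors c4@3 c1@7 c2@11 c3@14, authorship .44..11..22.33
After op 4 (insert('x')): buffer="nzfxsizfxxdzfxkzfx" (len 18), cursors c4@4 c1@9 c2@14 c3@18, authorship .444..111..222.333
After op 5 (delete): buffer="nzfsizfxdzfkzf" (len 14), cursors c4@3 c1@7 c2@11 c3@14, authorship .44..11..22.33
After op 6 (insert('b')): buffer="nzfbsizfbxdzfbkzfb" (len 18), cursors c4@4 c1@9 c2@14 c3@18, authorship .444..111..222.333
After op 7 (move_right): buffer="nzfbsizfbxdzfbkzfb" (len 18), cursors c4@5 c1@10 c2@15 c3@18, authorship .444..111..222.333
After op 8 (move_left): buffer="nzfbsizfbxdzfbkzfb" (len 18), cursors c4@4 c1@9 c2@14 c3@17, authorship .444..111..222.333

Answer: 9 14 17 4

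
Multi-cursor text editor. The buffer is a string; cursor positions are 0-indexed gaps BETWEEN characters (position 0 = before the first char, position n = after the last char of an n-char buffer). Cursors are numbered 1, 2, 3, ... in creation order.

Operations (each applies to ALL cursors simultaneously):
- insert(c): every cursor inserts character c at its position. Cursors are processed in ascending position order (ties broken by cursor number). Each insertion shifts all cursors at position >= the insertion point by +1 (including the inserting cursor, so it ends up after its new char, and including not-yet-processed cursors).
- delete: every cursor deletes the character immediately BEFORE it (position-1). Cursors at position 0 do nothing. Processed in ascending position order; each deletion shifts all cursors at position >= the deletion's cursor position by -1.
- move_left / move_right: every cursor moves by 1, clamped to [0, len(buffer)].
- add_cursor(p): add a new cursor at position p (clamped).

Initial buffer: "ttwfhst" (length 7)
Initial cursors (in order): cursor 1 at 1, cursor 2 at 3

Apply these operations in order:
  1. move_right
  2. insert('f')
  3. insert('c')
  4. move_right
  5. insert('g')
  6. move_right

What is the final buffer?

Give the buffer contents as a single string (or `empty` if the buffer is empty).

Answer: ttfcwgffchgst

Derivation:
After op 1 (move_right): buffer="ttwfhst" (len 7), cursors c1@2 c2@4, authorship .......
After op 2 (insert('f')): buffer="ttfwffhst" (len 9), cursors c1@3 c2@6, authorship ..1..2...
After op 3 (insert('c')): buffer="ttfcwffchst" (len 11), cursors c1@4 c2@8, authorship ..11..22...
After op 4 (move_right): buffer="ttfcwffchst" (len 11), cursors c1@5 c2@9, authorship ..11..22...
After op 5 (insert('g')): buffer="ttfcwgffchgst" (len 13), cursors c1@6 c2@11, authorship ..11.1.22.2..
After op 6 (move_right): buffer="ttfcwgffchgst" (len 13), cursors c1@7 c2@12, authorship ..11.1.22.2..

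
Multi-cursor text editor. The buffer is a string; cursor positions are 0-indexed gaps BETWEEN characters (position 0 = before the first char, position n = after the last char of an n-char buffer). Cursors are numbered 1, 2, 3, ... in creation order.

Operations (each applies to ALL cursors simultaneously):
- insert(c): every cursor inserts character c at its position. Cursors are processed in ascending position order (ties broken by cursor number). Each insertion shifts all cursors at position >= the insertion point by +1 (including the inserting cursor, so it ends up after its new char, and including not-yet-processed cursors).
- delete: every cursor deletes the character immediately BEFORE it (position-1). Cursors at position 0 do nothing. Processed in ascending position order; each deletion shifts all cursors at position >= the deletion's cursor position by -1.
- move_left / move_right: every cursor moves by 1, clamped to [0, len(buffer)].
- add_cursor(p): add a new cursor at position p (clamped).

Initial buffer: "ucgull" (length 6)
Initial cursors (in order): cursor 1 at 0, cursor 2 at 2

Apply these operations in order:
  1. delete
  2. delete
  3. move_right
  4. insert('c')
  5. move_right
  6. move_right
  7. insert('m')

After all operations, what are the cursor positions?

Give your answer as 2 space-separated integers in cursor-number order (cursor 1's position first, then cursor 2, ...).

After op 1 (delete): buffer="ugull" (len 5), cursors c1@0 c2@1, authorship .....
After op 2 (delete): buffer="gull" (len 4), cursors c1@0 c2@0, authorship ....
After op 3 (move_right): buffer="gull" (len 4), cursors c1@1 c2@1, authorship ....
After op 4 (insert('c')): buffer="gccull" (len 6), cursors c1@3 c2@3, authorship .12...
After op 5 (move_right): buffer="gccull" (len 6), cursors c1@4 c2@4, authorship .12...
After op 6 (move_right): buffer="gccull" (len 6), cursors c1@5 c2@5, authorship .12...
After op 7 (insert('m')): buffer="gcculmml" (len 8), cursors c1@7 c2@7, authorship .12..12.

Answer: 7 7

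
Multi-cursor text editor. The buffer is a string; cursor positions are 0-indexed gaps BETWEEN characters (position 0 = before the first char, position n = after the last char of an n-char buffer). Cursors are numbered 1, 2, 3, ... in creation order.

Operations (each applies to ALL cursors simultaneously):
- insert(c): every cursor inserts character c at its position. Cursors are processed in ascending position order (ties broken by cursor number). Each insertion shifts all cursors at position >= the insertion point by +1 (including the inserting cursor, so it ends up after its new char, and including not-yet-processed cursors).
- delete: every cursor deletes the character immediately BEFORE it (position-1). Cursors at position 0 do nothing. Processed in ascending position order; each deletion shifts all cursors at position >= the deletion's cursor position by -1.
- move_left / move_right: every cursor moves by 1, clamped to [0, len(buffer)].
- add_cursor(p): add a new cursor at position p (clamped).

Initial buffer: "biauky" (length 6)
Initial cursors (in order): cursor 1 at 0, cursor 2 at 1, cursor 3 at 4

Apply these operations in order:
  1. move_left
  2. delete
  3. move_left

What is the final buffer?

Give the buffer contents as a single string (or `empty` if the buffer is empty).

Answer: biuky

Derivation:
After op 1 (move_left): buffer="biauky" (len 6), cursors c1@0 c2@0 c3@3, authorship ......
After op 2 (delete): buffer="biuky" (len 5), cursors c1@0 c2@0 c3@2, authorship .....
After op 3 (move_left): buffer="biuky" (len 5), cursors c1@0 c2@0 c3@1, authorship .....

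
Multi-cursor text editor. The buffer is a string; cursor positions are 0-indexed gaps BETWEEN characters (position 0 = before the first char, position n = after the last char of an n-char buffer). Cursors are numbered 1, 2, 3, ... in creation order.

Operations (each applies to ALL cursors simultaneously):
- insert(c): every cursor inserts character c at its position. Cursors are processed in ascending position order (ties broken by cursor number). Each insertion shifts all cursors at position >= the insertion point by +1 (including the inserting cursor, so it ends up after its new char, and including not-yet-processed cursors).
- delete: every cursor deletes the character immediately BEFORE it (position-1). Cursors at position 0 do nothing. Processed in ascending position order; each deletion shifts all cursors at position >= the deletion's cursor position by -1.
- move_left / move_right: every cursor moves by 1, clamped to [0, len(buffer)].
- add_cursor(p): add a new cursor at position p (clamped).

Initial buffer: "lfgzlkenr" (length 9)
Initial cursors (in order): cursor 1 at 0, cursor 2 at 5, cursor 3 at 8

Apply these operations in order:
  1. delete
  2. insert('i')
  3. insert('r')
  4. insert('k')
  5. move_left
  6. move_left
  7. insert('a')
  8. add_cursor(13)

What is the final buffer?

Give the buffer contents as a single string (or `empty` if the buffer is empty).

After op 1 (delete): buffer="lfgzker" (len 7), cursors c1@0 c2@4 c3@6, authorship .......
After op 2 (insert('i')): buffer="ilfgzikeir" (len 10), cursors c1@1 c2@6 c3@9, authorship 1....2..3.
After op 3 (insert('r')): buffer="irlfgzirkeirr" (len 13), cursors c1@2 c2@8 c3@12, authorship 11....22..33.
After op 4 (insert('k')): buffer="irklfgzirkkeirkr" (len 16), cursors c1@3 c2@10 c3@15, authorship 111....222..333.
After op 5 (move_left): buffer="irklfgzirkkeirkr" (len 16), cursors c1@2 c2@9 c3@14, authorship 111....222..333.
After op 6 (move_left): buffer="irklfgzirkkeirkr" (len 16), cursors c1@1 c2@8 c3@13, authorship 111....222..333.
After op 7 (insert('a')): buffer="iarklfgziarkkeiarkr" (len 19), cursors c1@2 c2@10 c3@16, authorship 1111....2222..3333.
After op 8 (add_cursor(13)): buffer="iarklfgziarkkeiarkr" (len 19), cursors c1@2 c2@10 c4@13 c3@16, authorship 1111....2222..3333.

Answer: iarklfgziarkkeiarkr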